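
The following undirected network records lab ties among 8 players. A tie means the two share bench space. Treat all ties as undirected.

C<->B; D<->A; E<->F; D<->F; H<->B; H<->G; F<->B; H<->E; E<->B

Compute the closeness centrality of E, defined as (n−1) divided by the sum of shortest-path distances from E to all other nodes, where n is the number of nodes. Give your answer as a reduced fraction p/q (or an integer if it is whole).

7/12

Distances from E: A:3, B:1, C:2, D:2, F:1, G:2, H:1. Sum = 12.
n = 8, so closeness = 7/12.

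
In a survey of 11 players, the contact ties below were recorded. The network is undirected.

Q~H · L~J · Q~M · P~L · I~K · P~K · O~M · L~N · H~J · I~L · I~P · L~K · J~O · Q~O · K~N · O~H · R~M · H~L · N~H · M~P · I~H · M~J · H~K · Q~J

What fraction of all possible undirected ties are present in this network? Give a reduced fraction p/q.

24/55

There are 24 edges and 11 nodes, so the maximum possible is C(11,2) = 55.
Density = 24/55.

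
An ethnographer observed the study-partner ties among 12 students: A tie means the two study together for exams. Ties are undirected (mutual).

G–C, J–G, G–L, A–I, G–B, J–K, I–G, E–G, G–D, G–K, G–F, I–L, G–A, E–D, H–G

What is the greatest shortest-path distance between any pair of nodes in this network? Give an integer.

Eccentricity of each node (its greatest distance to any other): A:2, B:2, C:2, D:2, E:2, F:2, G:1, H:2, I:2, J:2, K:2, L:2.
The maximum eccentricity is 2, realized for instance by the pair D–C via D – G – C. So the diameter is 2.

2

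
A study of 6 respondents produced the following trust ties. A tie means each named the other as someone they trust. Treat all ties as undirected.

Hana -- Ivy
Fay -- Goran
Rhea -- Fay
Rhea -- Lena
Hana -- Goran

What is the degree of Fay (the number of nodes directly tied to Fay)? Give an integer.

Fay is directly tied to Goran and Rhea. That is 2 neighbors, so the degree of Fay is 2.

2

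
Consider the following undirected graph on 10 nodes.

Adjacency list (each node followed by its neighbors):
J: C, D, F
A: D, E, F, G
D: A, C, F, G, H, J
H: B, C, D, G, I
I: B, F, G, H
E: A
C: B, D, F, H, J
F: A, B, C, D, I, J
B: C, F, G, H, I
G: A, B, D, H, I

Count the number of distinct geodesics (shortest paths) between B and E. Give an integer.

2

The shortest distance is 3. The length-3 paths are: B–F–A–E; B–G–A–E.
That gives 2 distinct shortest paths.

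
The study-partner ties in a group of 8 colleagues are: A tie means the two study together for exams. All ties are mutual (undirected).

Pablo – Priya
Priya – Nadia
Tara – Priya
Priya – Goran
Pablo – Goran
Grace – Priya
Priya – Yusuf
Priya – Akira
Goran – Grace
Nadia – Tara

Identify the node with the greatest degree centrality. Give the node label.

Degrees — Akira:1, Goran:3, Grace:2, Nadia:2, Pablo:2, Priya:7, Tara:2, Yusuf:1.
The maximum is 7, attained only by Priya.

Priya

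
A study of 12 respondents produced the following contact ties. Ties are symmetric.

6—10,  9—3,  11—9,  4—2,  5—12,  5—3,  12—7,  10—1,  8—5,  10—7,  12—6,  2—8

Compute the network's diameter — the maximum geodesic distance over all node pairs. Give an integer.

Eccentricity of each node (its greatest distance to any other): 1:7, 2:6, 3:5, 4:7, 5:4, 6:5, 7:5, 8:5, 9:6, 10:6, 11:7, 12:4.
The maximum eccentricity is 7, realized for instance by the pair 1–4 via 1 – 10 – 7 – 12 – 5 – 8 – 2 – 4. So the diameter is 7.

7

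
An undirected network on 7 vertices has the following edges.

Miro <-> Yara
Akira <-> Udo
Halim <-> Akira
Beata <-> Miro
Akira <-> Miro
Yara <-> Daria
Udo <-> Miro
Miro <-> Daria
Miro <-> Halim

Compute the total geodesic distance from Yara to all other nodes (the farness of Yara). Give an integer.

10

Distances from Yara: Akira:2, Beata:2, Daria:1, Halim:2, Miro:1, Udo:2.
Sum = 2 + 2 + 1 + 2 + 1 + 2 = 10.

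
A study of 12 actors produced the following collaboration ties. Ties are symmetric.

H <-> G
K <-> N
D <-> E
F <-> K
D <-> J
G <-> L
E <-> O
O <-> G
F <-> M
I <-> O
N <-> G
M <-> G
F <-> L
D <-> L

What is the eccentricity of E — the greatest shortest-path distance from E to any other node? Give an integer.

Distances from E: D:1, F:3, G:2, H:3, I:2, J:2, K:4, L:2, M:3, N:3, O:1.
The largest is 4 (to K), so the eccentricity of E is 4.

4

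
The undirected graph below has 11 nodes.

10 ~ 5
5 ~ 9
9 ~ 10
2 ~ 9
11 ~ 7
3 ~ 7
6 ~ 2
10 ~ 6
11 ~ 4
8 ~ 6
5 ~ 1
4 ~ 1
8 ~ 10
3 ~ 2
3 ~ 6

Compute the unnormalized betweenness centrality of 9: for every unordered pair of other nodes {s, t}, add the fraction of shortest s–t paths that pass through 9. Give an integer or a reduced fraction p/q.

Pairs whose geodesics pass through 9 — 10–2: 1/2; 2–4: 1/2; 2–1: 1; 2–5: 1; 3–1: 1/3; 3–5: 1/2; 7–5: 1/3.
All other pairs contribute 0.
Summing the contributions gives betweenness(9) = 25/6.

25/6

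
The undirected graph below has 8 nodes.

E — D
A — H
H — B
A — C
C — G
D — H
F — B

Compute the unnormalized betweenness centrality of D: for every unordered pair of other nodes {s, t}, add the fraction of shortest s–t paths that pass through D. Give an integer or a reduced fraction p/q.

Pairs whose geodesics pass through D — E–G: 1; E–B: 1; E–A: 1; E–C: 1; E–H: 1; E–F: 1.
All other pairs contribute 0.
Summing the contributions gives betweenness(D) = 6.

6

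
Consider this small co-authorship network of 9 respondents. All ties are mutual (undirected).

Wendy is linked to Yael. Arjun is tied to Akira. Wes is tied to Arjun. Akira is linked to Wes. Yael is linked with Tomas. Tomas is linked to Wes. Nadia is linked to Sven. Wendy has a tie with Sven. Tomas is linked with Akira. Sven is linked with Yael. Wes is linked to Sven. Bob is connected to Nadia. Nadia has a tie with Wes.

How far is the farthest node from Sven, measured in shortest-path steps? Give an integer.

Distances from Sven: Akira:2, Arjun:2, Bob:2, Nadia:1, Tomas:2, Wendy:1, Wes:1, Yael:1.
The largest is 2 (to Tomas, Arjun, Akira, and Bob), so the eccentricity of Sven is 2.

2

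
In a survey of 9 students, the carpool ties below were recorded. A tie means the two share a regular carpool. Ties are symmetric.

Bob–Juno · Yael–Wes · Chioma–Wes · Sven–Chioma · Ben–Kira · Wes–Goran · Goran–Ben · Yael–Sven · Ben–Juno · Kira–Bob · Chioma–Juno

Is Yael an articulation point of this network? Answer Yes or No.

Even without Yael, every remaining node can still reach every other (the residual graph is connected), so Yael is not a cut vertex.

No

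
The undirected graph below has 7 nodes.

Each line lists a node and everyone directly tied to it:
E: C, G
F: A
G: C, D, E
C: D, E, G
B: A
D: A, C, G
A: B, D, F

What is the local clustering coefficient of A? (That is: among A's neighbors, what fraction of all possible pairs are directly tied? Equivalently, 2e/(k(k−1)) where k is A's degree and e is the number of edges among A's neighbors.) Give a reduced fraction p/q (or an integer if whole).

0

A's neighbors: B, D, and F (k = 3).
Possible neighbor pairs: C(3,2) = 3. Edges among them: none → e = 0.
Clustering(A) = 0/3 = 0.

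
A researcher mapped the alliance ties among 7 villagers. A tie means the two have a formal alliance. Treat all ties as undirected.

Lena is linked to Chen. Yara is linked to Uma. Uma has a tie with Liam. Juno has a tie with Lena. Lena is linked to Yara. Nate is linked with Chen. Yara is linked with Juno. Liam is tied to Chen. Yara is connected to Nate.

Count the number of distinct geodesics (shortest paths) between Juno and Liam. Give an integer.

The shortest distance is 3. The length-3 paths are: Juno–Lena–Chen–Liam; Juno–Yara–Uma–Liam.
That gives 2 distinct shortest paths.

2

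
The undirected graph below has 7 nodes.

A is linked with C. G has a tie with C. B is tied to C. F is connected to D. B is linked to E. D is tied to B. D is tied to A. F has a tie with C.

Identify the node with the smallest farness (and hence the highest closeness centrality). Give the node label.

C

Farness (sum of distances to all others) for each node — A:11, B:9, C:8, D:10, E:14, F:11, G:13.
The smallest farness is 8, for C, so C has the highest closeness.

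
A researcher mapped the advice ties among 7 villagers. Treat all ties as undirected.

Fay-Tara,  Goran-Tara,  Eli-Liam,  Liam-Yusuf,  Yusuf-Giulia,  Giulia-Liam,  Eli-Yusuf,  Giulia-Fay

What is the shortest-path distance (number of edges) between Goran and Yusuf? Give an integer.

One shortest route is Goran – Tara – Fay – Giulia – Yusuf, which uses 4 edges, and at distance 3 from Goran we only reach {Giulia}, which does not include Yusuf. So d(Goran,Yusuf) = 4.

4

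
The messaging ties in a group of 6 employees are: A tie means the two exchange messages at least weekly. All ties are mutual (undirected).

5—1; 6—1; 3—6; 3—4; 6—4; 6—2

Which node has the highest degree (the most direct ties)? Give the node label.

6

Degrees — 1:2, 2:1, 3:2, 4:2, 5:1, 6:4.
The maximum is 4, attained only by 6.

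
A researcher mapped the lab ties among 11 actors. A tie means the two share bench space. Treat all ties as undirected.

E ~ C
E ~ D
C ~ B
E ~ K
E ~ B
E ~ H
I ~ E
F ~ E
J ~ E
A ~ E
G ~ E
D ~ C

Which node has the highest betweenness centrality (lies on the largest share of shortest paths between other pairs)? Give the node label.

E

Unnormalized betweenness of each node: A:0, B:0, C:1/2, D:0, E:85/2, F:0, G:0, H:0, I:0, J:0, K:0.
E has the largest value, 85/2, making it the main broker — the node through which the most shortest paths run.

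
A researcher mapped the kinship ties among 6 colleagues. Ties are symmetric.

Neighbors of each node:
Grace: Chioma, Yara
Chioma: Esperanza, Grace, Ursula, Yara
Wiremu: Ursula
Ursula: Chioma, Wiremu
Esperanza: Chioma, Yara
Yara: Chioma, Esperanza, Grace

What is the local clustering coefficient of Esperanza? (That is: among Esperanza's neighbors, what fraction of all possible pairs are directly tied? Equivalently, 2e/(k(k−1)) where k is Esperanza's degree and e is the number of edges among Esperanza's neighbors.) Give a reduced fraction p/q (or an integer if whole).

1

Esperanza's neighbors: Chioma and Yara (k = 2).
Possible neighbor pairs: C(2,2) = 1. Edges among them: Chioma–Yara → e = 1.
Clustering(Esperanza) = 1/1.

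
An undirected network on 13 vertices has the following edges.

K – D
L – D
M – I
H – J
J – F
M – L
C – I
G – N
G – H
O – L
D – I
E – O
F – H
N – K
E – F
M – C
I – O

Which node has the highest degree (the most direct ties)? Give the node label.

Degrees — C:2, D:3, E:2, F:3, G:2, H:3, I:4, J:2, K:2, L:3, M:3, N:2, O:3.
The maximum is 4, attained only by I.

I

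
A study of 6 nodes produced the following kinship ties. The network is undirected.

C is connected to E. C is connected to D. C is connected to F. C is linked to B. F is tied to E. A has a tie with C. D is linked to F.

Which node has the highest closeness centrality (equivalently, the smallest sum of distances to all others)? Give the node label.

C

Farness (sum of distances to all others) for each node — A:9, B:9, C:5, D:8, E:8, F:7.
The smallest farness is 5, for C, so C has the highest closeness.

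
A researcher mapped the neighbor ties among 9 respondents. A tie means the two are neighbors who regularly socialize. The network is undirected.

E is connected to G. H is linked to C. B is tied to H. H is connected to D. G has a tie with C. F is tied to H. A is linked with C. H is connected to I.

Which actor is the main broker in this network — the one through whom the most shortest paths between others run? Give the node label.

H

Unnormalized betweenness of each node: A:0, B:0, C:17, D:0, E:0, F:0, G:7, H:22, I:0.
H has the largest value, 22, making it the main broker — the node through which the most shortest paths run.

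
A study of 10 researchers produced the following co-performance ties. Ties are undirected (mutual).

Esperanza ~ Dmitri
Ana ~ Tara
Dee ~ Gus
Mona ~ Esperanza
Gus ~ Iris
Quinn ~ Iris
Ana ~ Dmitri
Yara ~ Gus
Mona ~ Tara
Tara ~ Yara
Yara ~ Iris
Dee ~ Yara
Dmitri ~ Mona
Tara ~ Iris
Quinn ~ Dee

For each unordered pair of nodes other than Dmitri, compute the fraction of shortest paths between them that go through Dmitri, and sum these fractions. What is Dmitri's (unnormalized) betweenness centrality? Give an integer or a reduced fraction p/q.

Pairs whose geodesics pass through Dmitri — Esperanza–Ana: 1; Ana–Mona: 1/2.
All other pairs contribute 0.
Summing the contributions gives betweenness(Dmitri) = 3/2.

3/2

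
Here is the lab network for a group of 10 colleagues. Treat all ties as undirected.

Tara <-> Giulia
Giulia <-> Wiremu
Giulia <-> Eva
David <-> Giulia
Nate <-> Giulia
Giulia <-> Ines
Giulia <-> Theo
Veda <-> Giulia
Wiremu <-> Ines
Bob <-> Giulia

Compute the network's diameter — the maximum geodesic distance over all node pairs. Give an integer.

2

Eccentricity of each node (its greatest distance to any other): Bob:2, David:2, Eva:2, Giulia:1, Ines:2, Nate:2, Tara:2, Theo:2, Veda:2, Wiremu:2.
The maximum eccentricity is 2, realized for instance by the pair Theo–Bob via Theo – Giulia – Bob. So the diameter is 2.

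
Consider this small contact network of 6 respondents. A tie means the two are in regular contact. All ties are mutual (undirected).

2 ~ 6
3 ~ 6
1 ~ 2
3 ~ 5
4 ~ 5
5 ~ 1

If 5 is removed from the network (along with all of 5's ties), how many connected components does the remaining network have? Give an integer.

Without 5, the remaining ties split the others into: {1, 2, 3, 6}; {4}.
That's 2 separate components.

2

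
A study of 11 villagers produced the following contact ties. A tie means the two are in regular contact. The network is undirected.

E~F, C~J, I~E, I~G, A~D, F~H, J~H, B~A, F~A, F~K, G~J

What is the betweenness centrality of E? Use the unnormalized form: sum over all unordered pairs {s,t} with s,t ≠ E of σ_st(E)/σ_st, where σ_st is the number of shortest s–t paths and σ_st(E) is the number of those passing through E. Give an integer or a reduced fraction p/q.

8

Pairs whose geodesics pass through E — G–A: 1/2; G–D: 1/2; G–F: 1/2; G–B: 1/2; G–K: 1/2; A–I: 1; D–I: 1; H–I: 1/2; F–I: 1; B–I: 1; K–I: 1.
All other pairs contribute 0.
Summing the contributions gives betweenness(E) = 8.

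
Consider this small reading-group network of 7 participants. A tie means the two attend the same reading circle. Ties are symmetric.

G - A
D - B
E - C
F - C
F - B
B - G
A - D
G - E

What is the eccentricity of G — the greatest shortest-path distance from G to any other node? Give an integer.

Distances from G: A:1, B:1, C:2, D:2, E:1, F:2.
The largest is 2 (to D, C, and F), so the eccentricity of G is 2.

2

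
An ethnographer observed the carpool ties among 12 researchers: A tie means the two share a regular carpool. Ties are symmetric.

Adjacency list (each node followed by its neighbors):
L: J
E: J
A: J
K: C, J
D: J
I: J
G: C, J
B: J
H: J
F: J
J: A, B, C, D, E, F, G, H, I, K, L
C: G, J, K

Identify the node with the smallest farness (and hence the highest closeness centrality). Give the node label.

Farness (sum of distances to all others) for each node — A:21, B:21, C:19, D:21, E:21, F:21, G:20, H:21, I:21, J:11, K:20, L:21.
The smallest farness is 11, for J, so J has the highest closeness.

J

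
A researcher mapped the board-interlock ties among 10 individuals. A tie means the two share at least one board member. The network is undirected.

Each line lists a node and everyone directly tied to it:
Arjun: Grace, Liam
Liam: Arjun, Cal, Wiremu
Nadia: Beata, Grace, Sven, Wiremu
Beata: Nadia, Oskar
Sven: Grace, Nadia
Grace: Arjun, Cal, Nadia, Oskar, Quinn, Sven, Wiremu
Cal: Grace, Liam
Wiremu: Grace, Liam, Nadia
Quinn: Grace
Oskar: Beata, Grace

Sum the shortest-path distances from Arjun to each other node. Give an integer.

17

Distances from Arjun: Beata:3, Cal:2, Grace:1, Liam:1, Nadia:2, Oskar:2, Quinn:2, Sven:2, Wiremu:2.
Sum = 3 + 2 + 1 + 1 + 2 + 2 + 2 + 2 + 2 = 17.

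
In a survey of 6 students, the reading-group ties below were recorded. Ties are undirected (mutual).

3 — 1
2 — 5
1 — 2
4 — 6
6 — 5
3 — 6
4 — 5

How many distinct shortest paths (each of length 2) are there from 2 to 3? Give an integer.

1

The shortest distance is 2, and the only length-2 path is 2–1–3. So there is exactly 1 shortest path.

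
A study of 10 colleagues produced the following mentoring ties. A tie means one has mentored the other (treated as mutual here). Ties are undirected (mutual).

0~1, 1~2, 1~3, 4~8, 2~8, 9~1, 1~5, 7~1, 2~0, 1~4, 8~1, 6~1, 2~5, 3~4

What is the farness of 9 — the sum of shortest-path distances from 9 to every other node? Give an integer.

Distances from 9: 0:2, 1:1, 2:2, 3:2, 4:2, 5:2, 6:2, 7:2, 8:2.
Sum = 2 + 1 + 2 + 2 + 2 + 2 + 2 + 2 + 2 = 17.

17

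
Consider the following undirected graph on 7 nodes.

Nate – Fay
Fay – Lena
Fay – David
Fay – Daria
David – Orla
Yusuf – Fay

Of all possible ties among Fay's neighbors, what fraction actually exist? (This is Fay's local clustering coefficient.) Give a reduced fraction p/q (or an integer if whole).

Fay's neighbors: Daria, David, Lena, Nate, and Yusuf (k = 5).
Possible neighbor pairs: C(5,2) = 10. Edges among them: none → e = 0.
Clustering(Fay) = 0/10 = 0.

0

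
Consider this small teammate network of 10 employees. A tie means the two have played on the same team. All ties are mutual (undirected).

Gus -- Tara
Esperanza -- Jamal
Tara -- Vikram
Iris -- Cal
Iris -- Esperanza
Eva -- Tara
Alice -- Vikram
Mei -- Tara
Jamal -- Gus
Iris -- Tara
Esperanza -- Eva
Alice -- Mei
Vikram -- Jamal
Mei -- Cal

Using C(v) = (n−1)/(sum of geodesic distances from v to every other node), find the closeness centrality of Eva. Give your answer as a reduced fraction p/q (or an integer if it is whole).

Distances from Eva: Alice:3, Cal:3, Esperanza:1, Gus:2, Iris:2, Jamal:2, Mei:2, Tara:1, Vikram:2. Sum = 18.
n = 10, so closeness = 9/18 = 1/2.

1/2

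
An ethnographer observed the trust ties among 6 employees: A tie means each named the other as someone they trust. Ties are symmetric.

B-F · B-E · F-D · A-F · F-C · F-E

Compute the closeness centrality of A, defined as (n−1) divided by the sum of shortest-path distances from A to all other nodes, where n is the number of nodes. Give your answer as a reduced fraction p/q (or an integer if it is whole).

Distances from A: B:2, C:2, D:2, E:2, F:1. Sum = 9.
n = 6, so closeness = 5/9.

5/9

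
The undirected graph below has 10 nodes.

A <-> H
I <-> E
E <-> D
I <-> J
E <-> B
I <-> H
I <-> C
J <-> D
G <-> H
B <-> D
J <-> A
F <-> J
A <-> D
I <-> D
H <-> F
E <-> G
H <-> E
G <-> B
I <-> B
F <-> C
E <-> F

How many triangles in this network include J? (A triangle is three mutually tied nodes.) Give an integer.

2

J's neighbors: A, D, F, and I.
Neighbor pairs that are themselves tied: J–A–D; J–D–I. Each forms one triangle with J, for 2 in total.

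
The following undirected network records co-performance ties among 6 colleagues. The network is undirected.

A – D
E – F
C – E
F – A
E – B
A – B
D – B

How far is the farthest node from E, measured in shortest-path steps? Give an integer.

2

Distances from E: A:2, B:1, C:1, D:2, F:1.
The largest is 2 (to A and D), so the eccentricity of E is 2.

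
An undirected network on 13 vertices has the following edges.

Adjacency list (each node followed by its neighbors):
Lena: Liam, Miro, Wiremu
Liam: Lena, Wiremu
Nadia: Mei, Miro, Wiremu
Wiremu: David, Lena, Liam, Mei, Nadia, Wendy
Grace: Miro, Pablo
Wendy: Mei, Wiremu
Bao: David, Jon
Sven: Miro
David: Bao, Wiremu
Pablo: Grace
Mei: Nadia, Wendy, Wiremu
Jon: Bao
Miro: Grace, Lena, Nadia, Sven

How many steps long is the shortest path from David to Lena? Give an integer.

One shortest route is David – Wiremu – Lena, which uses 2 edges, and David and Lena are not directly tied, so nothing shorter exists. So d(David,Lena) = 2.

2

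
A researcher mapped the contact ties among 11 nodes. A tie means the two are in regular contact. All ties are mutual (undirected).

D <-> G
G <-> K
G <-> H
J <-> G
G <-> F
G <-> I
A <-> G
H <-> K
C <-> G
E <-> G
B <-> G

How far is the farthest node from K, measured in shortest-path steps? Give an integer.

2

Distances from K: A:2, B:2, C:2, D:2, E:2, F:2, G:1, H:1, I:2, J:2.
The largest is 2 (to A, C, J, F, E, I, B, and D), so the eccentricity of K is 2.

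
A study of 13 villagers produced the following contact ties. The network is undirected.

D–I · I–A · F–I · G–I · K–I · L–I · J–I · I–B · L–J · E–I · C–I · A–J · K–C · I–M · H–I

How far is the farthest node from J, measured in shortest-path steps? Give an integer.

2

Distances from J: A:1, B:2, C:2, D:2, E:2, F:2, G:2, H:2, I:1, K:2, L:1, M:2.
The largest is 2 (to B, C, D, M, G, E, K, H, and F), so the eccentricity of J is 2.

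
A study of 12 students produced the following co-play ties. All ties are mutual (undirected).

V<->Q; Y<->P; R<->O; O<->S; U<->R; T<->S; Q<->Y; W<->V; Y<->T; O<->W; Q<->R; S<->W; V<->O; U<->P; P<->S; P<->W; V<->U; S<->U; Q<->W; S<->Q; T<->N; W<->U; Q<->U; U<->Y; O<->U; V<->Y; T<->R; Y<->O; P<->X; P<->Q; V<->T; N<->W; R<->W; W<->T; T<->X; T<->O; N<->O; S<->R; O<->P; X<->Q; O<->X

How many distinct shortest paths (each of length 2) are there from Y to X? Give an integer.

The shortest distance is 2. The length-2 paths are: Y–T–X; Y–O–X; Y–P–X; Y–Q–X.
That gives 4 distinct shortest paths.

4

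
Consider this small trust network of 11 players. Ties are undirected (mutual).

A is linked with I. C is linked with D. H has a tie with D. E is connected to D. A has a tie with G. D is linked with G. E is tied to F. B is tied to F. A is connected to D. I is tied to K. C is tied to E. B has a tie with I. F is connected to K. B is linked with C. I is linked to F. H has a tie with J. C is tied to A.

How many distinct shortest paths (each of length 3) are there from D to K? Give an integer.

2

The shortest distance is 3. The length-3 paths are: D–A–I–K; D–E–F–K.
That gives 2 distinct shortest paths.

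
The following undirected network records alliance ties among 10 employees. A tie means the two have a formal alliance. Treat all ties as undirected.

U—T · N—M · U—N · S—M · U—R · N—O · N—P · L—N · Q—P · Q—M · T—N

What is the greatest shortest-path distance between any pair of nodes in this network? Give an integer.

4

Eccentricity of each node (its greatest distance to any other): L:3, M:3, N:2, O:3, P:3, Q:4, R:4, S:4, T:3, U:3.
The maximum eccentricity is 4, realized for instance by the pair Q–R via Q – M – N – U – R. So the diameter is 4.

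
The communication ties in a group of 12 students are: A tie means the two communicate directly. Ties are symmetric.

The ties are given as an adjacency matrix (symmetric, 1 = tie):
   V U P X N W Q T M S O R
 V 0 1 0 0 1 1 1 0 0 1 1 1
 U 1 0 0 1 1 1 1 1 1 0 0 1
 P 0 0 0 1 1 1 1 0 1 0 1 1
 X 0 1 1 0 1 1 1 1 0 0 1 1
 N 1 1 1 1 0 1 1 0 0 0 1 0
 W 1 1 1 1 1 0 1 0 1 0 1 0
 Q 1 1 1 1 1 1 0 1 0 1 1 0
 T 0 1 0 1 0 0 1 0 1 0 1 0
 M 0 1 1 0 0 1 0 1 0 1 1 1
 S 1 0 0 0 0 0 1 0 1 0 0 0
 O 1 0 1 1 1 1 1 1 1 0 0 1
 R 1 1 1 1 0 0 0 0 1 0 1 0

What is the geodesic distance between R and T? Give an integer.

One shortest route is R – U – T, which uses 2 edges, and R and T are not directly tied, so nothing shorter exists. So d(R,T) = 2.

2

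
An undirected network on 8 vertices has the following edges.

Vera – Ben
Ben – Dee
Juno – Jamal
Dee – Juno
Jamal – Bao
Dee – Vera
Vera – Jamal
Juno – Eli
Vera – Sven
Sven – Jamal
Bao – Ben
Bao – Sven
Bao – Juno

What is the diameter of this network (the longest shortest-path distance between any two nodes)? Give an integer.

Eccentricity of each node (its greatest distance to any other): Bao:2, Ben:3, Dee:2, Eli:3, Jamal:2, Juno:2, Sven:3, Vera:3.
The maximum eccentricity is 3, realized for instance by the pair Ben–Eli via Ben – Bao – Juno – Eli. So the diameter is 3.

3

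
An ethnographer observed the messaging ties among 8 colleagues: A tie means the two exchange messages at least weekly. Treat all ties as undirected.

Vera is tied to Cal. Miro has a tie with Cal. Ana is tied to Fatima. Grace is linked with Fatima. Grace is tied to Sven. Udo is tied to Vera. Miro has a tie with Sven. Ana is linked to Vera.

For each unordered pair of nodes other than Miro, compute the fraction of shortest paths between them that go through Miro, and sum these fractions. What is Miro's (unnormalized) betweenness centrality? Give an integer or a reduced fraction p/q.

4

Pairs whose geodesics pass through Miro — Sven–Cal: 1; Sven–Vera: 1; Sven–Udo: 1; Cal–Grace: 1.
All other pairs contribute 0.
Summing the contributions gives betweenness(Miro) = 4.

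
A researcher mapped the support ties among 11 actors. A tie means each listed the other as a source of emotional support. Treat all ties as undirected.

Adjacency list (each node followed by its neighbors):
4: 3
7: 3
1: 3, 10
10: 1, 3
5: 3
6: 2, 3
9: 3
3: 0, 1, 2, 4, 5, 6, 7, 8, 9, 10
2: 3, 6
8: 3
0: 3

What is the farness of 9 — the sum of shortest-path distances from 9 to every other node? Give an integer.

19

Distances from 9: 0:2, 1:2, 2:2, 3:1, 4:2, 5:2, 6:2, 7:2, 8:2, 10:2.
Sum = 2 + 2 + 2 + 1 + 2 + 2 + 2 + 2 + 2 + 2 = 19.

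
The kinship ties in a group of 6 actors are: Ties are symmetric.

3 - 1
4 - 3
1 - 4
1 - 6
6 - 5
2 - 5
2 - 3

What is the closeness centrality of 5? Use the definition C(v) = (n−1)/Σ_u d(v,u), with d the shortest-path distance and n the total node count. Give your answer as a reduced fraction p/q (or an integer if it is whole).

5/9

Distances from 5: 1:2, 2:1, 3:2, 4:3, 6:1. Sum = 9.
n = 6, so closeness = 5/9.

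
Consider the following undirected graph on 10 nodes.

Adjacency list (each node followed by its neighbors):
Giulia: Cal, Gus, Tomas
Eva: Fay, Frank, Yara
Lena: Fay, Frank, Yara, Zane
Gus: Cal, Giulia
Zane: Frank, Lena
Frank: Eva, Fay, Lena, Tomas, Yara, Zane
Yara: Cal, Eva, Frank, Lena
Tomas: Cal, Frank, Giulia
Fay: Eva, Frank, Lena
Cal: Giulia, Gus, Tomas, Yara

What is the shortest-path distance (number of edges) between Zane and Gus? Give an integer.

4

One shortest route is Zane – Frank – Tomas – Giulia – Gus, which uses 4 edges, and at distance 3 from Zane we only reach {Cal, Giulia}, which does not include Gus. So d(Zane,Gus) = 4.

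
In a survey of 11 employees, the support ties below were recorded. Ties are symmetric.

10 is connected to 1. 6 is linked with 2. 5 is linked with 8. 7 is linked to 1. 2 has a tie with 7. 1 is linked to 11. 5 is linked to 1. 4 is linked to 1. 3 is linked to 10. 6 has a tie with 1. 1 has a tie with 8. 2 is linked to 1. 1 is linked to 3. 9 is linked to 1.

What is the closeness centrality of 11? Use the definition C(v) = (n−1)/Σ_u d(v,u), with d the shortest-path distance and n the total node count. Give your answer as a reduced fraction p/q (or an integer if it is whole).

Distances from 11: 1:1, 2:2, 3:2, 4:2, 5:2, 6:2, 7:2, 8:2, 9:2, 10:2. Sum = 19.
n = 11, so closeness = 10/19.

10/19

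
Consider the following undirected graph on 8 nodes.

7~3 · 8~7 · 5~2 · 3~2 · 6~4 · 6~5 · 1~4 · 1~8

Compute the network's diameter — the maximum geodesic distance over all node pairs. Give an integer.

Eccentricity of each node (its greatest distance to any other): 1:4, 2:4, 3:4, 4:4, 5:4, 6:4, 7:4, 8:4.
The maximum eccentricity is 4, realized for instance by the pair 3–4 via 3 – 7 – 8 – 1 – 4. So the diameter is 4.

4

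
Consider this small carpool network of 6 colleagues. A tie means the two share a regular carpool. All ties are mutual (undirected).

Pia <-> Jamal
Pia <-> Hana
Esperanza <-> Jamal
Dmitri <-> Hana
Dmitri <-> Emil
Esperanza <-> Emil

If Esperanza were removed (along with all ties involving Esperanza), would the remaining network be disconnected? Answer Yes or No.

No

Even without Esperanza, every remaining node can still reach every other (the residual graph is connected), so Esperanza is not a cut vertex.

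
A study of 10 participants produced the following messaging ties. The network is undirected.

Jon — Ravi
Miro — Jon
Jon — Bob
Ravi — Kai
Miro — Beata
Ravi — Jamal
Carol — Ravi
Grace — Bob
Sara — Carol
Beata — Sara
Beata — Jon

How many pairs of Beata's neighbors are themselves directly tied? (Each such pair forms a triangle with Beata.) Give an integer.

1

Beata's neighbors: Jon, Miro, and Sara.
Neighbor pairs that are themselves tied: Beata–Jon–Miro. Each forms one triangle with Beata, for 1 in total.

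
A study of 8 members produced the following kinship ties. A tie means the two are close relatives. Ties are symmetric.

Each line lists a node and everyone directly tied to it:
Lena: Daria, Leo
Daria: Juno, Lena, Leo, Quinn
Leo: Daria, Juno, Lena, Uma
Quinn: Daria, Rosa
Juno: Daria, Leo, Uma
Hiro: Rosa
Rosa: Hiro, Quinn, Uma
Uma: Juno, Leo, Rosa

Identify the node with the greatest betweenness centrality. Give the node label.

Rosa

Unnormalized betweenness of each node: Daria:9/2, Hiro:0, Juno:1/2, Lena:0, Leo:3, Quinn:3, Rosa:7, Uma:5.
Rosa has the largest value, 7, making it the main broker — the node through which the most shortest paths run.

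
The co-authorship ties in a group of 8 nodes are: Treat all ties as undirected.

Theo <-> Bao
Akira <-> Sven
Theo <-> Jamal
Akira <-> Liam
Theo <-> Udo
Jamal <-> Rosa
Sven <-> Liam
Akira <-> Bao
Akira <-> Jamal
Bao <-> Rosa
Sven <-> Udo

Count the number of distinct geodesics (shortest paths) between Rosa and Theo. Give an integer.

The shortest distance is 2. The length-2 paths are: Rosa–Jamal–Theo; Rosa–Bao–Theo.
That gives 2 distinct shortest paths.

2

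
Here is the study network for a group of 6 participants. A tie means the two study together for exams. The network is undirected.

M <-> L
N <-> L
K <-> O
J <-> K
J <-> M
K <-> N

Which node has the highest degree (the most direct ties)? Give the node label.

K

Degrees — J:2, K:3, L:2, M:2, N:2, O:1.
The maximum is 3, attained only by K.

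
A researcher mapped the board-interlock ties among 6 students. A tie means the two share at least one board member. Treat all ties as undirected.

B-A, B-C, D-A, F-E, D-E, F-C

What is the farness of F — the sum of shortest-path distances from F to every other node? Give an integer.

9

Distances from F: A:3, B:2, C:1, D:2, E:1.
Sum = 3 + 2 + 1 + 2 + 1 = 9.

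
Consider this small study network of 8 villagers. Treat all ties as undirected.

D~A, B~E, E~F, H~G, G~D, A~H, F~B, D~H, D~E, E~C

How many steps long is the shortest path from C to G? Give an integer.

3

One shortest route is C – E – D – G, which uses 3 edges, and at distance 2 from C we only reach {B, D, F}, which does not include G. So d(C,G) = 3.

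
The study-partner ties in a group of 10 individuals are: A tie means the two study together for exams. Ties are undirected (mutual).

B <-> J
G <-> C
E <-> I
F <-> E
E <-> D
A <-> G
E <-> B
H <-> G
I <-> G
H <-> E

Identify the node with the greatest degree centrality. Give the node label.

Degrees — A:1, B:2, C:1, D:1, E:5, F:1, G:4, H:2, I:2, J:1.
The maximum is 5, attained only by E.

E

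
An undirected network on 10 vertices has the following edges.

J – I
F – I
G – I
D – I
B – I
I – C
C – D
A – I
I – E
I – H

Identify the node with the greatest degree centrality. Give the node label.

Degrees — A:1, B:1, C:2, D:2, E:1, F:1, G:1, H:1, I:9, J:1.
The maximum is 9, attained only by I.

I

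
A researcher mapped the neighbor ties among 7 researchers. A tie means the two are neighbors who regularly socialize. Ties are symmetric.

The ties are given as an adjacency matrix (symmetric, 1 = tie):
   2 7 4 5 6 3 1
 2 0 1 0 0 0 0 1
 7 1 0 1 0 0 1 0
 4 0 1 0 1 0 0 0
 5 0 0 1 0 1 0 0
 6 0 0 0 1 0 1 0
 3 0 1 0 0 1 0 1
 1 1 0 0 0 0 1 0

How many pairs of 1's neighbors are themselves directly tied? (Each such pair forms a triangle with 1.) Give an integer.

1's neighbors are 2 and 3, but none of them are tied to each other, so no triangle contains 1.

0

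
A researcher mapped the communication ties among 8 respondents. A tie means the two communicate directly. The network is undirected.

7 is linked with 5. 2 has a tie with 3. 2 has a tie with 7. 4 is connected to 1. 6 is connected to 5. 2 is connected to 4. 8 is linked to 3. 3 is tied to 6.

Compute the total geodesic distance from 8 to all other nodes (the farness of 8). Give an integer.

18

Distances from 8: 1:4, 2:2, 3:1, 4:3, 5:3, 6:2, 7:3.
Sum = 4 + 2 + 1 + 3 + 3 + 2 + 3 = 18.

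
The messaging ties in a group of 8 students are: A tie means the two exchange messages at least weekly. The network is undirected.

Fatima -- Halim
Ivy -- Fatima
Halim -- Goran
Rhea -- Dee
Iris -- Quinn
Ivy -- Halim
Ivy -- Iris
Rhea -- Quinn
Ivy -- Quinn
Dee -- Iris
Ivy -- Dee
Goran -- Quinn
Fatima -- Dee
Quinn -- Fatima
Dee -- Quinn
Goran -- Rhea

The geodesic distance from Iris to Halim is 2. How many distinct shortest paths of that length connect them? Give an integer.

1

The shortest distance is 2, and the only length-2 path is Iris–Ivy–Halim. So there is exactly 1 shortest path.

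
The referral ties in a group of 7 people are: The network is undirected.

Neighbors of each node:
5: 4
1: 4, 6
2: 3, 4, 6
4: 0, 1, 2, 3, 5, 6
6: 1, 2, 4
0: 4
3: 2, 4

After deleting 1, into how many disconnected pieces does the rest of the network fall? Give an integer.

1's neighbors (4 and 6) remain reachable from one another through other ties, so the rest of the network stays in one piece.

1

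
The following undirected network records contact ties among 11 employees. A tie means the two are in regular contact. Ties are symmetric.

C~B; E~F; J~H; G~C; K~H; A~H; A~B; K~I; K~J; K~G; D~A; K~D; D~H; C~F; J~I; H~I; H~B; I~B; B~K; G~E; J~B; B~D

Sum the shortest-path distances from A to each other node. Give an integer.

21

Distances from A: B:1, C:2, D:1, E:4, F:3, G:3, H:1, I:2, J:2, K:2.
Sum = 1 + 2 + 1 + 4 + 3 + 3 + 1 + 2 + 2 + 2 = 21.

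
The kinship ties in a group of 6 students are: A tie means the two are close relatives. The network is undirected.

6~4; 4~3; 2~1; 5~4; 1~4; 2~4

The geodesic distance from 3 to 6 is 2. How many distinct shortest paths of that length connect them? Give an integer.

1

The shortest distance is 2, and the only length-2 path is 3–4–6. So there is exactly 1 shortest path.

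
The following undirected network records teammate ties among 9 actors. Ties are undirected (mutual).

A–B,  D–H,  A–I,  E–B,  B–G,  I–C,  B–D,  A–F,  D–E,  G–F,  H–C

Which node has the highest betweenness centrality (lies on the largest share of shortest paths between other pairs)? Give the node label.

B

Unnormalized betweenness of each node: A:53/6, B:34/3, C:7/3, D:6, E:0, F:4/3, G:11/6, H:10/3, I:4.
B has the largest value, 34/3, making it the main broker — the node through which the most shortest paths run.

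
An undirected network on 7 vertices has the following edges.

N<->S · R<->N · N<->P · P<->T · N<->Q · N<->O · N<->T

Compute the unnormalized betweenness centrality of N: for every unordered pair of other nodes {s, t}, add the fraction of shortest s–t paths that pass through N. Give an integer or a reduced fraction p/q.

Pairs whose geodesics pass through N — P–Q: 1; P–S: 1; P–R: 1; P–O: 1; Q–S: 1; Q–R: 1; Q–O: 1; Q–T: 1; S–R: 1; S–O: 1; S–T: 1; R–O: 1; R–T: 1; O–T: 1.
All other pairs contribute 0.
Summing the contributions gives betweenness(N) = 14.

14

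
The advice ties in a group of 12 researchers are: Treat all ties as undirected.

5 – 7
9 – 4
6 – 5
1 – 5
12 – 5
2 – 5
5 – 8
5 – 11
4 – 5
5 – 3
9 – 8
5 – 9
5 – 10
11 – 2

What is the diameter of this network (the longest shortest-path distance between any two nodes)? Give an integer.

2

Eccentricity of each node (its greatest distance to any other): 1:2, 2:2, 3:2, 4:2, 5:1, 6:2, 7:2, 8:2, 9:2, 10:2, 11:2, 12:2.
The maximum eccentricity is 2, realized for instance by the pair 7–1 via 7 – 5 – 1. So the diameter is 2.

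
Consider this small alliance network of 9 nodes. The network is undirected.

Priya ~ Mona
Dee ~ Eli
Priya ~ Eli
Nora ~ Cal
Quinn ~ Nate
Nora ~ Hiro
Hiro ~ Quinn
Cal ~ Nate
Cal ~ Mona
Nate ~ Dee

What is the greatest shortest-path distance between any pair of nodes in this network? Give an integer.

Eccentricity of each node (its greatest distance to any other): Cal:3, Dee:3, Eli:4, Hiro:4, Mona:3, Nate:3, Nora:4, Priya:4, Quinn:4.
The maximum eccentricity is 4, realized for instance by the pair Nora–Eli via Nora – Cal – Nate – Dee – Eli. So the diameter is 4.

4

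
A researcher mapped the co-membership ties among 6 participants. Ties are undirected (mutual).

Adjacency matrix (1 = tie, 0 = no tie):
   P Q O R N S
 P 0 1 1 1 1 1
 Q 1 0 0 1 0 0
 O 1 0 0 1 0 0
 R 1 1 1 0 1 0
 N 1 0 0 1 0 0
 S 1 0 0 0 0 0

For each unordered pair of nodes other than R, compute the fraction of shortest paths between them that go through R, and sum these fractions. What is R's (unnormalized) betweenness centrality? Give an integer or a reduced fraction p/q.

3/2

Pairs whose geodesics pass through R — Q–O: 1/2; Q–N: 1/2; O–N: 1/2.
All other pairs contribute 0.
Summing the contributions gives betweenness(R) = 3/2.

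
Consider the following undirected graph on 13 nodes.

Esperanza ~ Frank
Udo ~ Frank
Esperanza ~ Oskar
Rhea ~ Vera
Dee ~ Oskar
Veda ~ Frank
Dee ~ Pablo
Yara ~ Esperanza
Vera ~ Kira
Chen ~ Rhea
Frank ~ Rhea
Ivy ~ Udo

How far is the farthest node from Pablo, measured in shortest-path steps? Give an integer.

7

Distances from Pablo: Chen:6, Dee:1, Esperanza:3, Frank:4, Ivy:6, Kira:7, Oskar:2, Rhea:5, Udo:5, Veda:5, Vera:6, Yara:4.
The largest is 7 (to Kira), so the eccentricity of Pablo is 7.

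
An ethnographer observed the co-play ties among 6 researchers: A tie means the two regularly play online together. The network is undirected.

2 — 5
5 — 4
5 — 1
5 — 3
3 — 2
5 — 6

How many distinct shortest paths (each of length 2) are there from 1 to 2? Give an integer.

The shortest distance is 2, and the only length-2 path is 1–5–2. So there is exactly 1 shortest path.

1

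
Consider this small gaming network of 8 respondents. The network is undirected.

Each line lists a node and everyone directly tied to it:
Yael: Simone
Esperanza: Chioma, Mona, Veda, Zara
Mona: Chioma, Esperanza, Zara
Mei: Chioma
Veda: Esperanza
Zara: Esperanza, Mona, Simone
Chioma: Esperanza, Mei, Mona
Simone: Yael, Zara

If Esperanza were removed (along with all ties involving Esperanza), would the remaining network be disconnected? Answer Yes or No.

Yes

Removing Esperanza leaves {Chioma, Mei, Mona, Simone, Yael, and Zara} with no path to {Veda}, so the network splits into 2 components. Esperanza is a cut vertex.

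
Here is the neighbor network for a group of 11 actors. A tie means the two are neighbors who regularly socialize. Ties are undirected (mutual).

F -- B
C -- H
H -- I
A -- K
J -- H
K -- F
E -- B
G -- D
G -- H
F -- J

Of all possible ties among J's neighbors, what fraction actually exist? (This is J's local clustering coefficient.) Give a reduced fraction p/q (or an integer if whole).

J's neighbors: F and H (k = 2).
Possible neighbor pairs: C(2,2) = 1. Edges among them: none → e = 0.
Clustering(J) = 0/1.

0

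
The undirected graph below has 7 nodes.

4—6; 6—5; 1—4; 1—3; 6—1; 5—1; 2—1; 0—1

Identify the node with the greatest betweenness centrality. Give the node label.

1

Unnormalized betweenness of each node: 0:0, 1:25/2, 2:0, 3:0, 4:0, 5:0, 6:1/2.
1 has the largest value, 25/2, making it the main broker — the node through which the most shortest paths run.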